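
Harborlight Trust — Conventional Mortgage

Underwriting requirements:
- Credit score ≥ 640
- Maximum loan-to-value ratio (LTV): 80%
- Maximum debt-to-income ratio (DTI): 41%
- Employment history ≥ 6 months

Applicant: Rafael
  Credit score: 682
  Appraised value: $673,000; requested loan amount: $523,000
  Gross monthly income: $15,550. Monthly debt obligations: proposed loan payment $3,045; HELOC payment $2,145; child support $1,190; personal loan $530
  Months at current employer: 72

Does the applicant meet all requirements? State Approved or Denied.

Credit score 682 ≥ 640 (meets)
LTV: 523,000 ÷ 673,000 = 77.7%, within 80% cap
Total monthly debts = (3,045 + 2,145 + 1,190 + 530) = 6,910. Debt-to-income = 6,910/15,550 = 44.4% — over 41% limit
Employment 72 ≥ 6 months
Fails on DTI.

Denied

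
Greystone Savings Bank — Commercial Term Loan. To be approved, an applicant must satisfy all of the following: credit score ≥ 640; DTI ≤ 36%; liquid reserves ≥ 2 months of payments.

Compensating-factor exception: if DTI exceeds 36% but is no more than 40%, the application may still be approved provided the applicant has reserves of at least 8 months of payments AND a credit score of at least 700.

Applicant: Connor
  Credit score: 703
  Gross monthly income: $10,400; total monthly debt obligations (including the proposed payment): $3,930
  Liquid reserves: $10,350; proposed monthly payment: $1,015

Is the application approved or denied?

Approved

Credit score 703 ≥ 640 (meets base)
DTI = 3,930/10,400 = 37.8% > 36% — standard DTI limit exceeded.
Reserves = 10,350/1,015 = 10.2 months ≥ 2
DTI 37.8% is within the 36%–40% exception band; checking compensating factors.
Reserves 10.2 ≥ 8 months; credit score 703 ≥ 700.
Both override conditions satisfied; DTI exception granted.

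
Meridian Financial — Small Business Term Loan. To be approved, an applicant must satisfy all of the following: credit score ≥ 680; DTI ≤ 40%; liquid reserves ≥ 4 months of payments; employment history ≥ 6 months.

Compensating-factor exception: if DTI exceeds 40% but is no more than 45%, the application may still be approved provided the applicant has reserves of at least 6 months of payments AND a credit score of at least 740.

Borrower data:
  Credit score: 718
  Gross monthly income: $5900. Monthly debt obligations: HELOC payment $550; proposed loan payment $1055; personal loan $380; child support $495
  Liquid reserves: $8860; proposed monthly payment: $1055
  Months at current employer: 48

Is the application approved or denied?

Credit score 718 ≥ 680 (meets base)
Total debts = (550 + 1,055 + 380 + 495) = 2,480. DTI: 2,480 ÷ 5,900 = 42%, over the 40% base limit.
Reserves = 8,860/1,055 = 8.4 months ≥ 4
Employment 48 ≥ 6 months
DTI 42% is within the 40%–45% exception band; checking compensating factors.
Override check — reserves: 8.4 mo (ok); score: 718 (below 740).
Compensating-factor requirement not fully met.

Denied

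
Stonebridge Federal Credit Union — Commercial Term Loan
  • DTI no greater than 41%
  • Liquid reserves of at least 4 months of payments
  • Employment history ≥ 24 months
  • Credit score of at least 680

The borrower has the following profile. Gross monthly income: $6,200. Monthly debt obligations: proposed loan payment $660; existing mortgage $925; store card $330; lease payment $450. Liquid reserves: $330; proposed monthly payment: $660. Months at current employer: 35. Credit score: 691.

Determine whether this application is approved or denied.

Total monthly debts = (660 + 925 + 330 + 450) = 2,365. DTI: 2,365 ÷ 6,200 = 38.1%, within the 41% cap
Reserves: 330 ÷ 660 = 0.5 months (below 4-month minimum)
Employment 35 ≥ 24 months
Credit score 691 ≥ 680 (meets)
Fails on reserves.

Denied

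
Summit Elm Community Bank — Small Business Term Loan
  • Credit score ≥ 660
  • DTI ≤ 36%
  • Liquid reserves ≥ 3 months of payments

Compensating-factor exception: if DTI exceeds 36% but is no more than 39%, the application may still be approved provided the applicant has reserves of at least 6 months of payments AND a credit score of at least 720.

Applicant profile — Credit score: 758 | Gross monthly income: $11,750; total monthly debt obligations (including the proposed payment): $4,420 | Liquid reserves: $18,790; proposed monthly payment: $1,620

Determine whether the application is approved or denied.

Credit score 758 ≥ 660 (meets base)
DTI: 4,420 ÷ 11,750 = 37.6%, over the 36% base limit.
Liquid reserves cover 18,790/1,620 = 11.6 months — ≥ 3 required
DTI 37.6% is within the 36%–39% exception band; checking compensating factors.
Reserves 11.6 ≥ 6 months; credit score 758 ≥ 720.
Both override conditions satisfied; DTI exception granted.

Approved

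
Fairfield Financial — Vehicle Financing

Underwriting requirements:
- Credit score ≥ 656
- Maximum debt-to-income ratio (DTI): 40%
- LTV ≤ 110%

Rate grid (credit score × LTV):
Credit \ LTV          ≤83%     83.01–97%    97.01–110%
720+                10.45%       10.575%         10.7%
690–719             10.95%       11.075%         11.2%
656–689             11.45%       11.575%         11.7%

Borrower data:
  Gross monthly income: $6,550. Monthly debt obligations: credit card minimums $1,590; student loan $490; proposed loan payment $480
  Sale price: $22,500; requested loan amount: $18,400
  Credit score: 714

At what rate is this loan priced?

Credit score 714 ≥ 656; Total monthly debts = (1,590 + 490 + 480) = 2,560. DTI: 2,560 ÷ 6,550 = 39.1%, within the 40% cap
Loan-to-value = 18,400/22,500 = 81.8% — pass (110% max)
Score 714 is in the 690–719 band; LTV 81.8% is in the ≤83% band → 10.95%.

10.95%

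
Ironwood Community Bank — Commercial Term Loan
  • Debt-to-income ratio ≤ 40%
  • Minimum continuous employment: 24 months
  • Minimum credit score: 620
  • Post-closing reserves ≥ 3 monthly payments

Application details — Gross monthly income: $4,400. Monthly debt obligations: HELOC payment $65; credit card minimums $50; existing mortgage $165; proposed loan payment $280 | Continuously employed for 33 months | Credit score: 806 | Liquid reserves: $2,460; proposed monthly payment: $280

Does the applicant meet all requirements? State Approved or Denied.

Total monthly debts = (65 + 50 + 165 + 280) = 560. DTI: 560 ÷ 4,400 = 12.7%, within the 40% cap
Employment 33 ≥ 24 months
Credit score 806 ≥ 620 (meets)
Reserves: 2,460 ÷ 280 = 8.8 months (meets 3-month minimum)
All criteria satisfied.

Approved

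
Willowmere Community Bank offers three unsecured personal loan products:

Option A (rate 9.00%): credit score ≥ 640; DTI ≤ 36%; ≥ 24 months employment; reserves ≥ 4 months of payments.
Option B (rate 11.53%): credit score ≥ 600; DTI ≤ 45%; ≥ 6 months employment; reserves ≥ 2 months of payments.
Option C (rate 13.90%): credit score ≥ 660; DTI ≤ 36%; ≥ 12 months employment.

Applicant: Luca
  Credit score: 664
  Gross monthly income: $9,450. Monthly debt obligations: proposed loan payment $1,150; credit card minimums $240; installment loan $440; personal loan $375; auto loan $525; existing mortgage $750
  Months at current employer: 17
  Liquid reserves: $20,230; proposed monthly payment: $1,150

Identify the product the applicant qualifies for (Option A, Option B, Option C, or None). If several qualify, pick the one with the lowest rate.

Option B

Total debts = (1,150 + 240 + 440 + 375 + 525 + 750) = 3,480; DTI = 3,480/9,450 = 36.8%.
Reserves = 20,230/1,150 = 17.6 months.
Option A: score 664 ≥ 640; DTI 36.8% > 36%; employment 17 < 24 mo; reserves 17.6 ≥ 4 mo → does not qualify.
Option B: score 664 ≥ 600; DTI 36.8% ≤ 45%; employment 17 ≥ 6 mo; reserves 17.6 ≥ 2 mo → qualifies.
Option C: score 664 ≥ 660; DTI 36.8% > 36%; employment 17 ≥ 12 mo → does not qualify.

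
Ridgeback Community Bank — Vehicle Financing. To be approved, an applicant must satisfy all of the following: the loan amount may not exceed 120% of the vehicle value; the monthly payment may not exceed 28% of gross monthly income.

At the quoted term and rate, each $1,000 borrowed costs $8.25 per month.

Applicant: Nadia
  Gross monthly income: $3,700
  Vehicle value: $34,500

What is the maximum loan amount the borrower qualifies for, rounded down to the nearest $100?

$41,400

Payment cap: 28% × $3,700 = $1,036/month.
At $8.25 per $1,000, that supports 1,036/8.25 × 1,000 ≈ $125,575 → $125,500.
LTV cap: 120% × $34,500 = $41,400 → $41,400.
Binding constraint: loan-to-value.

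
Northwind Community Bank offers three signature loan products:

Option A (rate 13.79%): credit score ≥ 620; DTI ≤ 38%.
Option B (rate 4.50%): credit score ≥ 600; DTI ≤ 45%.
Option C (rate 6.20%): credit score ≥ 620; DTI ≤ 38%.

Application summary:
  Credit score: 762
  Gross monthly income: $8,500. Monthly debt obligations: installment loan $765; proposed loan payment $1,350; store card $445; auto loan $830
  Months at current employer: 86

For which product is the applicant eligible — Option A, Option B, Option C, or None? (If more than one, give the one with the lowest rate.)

Option B

Total debts = (765 + 1,350 + 445 + 830) = 3,390; DTI = 3,390/8,500 = 39.9%.
Option A: score 762 ≥ 620; DTI 39.9% > 38% → does not qualify.
Option B: score 762 ≥ 600; DTI 39.9% ≤ 45% → qualifies.
Option C: score 762 ≥ 620; DTI 39.9% > 38% → does not qualify.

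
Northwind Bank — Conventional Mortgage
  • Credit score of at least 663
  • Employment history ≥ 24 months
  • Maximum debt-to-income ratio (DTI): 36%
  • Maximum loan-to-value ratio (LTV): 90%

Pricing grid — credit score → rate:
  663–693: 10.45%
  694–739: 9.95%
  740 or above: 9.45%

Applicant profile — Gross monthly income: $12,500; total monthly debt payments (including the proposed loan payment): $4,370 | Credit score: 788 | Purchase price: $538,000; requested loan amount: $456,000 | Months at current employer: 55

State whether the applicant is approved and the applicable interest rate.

Credit score 788 ≥ 663 (meets minimum)
Loan-to-value = 456,000/538,000 = 84.8% — pass (90% max)
Employment 55 ≥ 24 months
Debt-to-income = 4,370/12,500 = 35% — meets 36% limit
All requirements met. Score 788 falls in the 740 or above tier → 9.45%.

Approved at 9.45%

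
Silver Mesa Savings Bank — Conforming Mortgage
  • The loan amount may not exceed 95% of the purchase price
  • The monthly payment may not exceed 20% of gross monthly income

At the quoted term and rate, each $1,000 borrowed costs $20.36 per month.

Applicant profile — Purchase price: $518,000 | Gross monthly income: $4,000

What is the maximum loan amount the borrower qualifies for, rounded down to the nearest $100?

$39,200

Payment cap: 20% × $4,000 = $800/month.
At $20.36 per $1,000, that supports 800/20.36 × 1,000 ≈ $39,292 → $39,200.
LTV cap: 95% × $518,000 = $492,100 → $492,100.
Binding constraint: payment-to-income.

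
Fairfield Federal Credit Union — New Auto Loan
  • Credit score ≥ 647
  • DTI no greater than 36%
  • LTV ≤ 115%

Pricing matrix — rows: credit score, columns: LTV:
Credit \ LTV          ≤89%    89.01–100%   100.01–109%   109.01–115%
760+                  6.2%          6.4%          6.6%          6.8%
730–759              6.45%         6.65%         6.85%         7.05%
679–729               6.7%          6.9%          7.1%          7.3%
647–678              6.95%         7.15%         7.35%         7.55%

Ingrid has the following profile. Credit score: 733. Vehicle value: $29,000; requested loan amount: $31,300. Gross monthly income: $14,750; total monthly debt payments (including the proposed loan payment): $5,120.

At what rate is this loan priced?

Credit score 733 ≥ 647; DTI: 5,120 ÷ 14,750 = 34.7%, within the 36% cap
LTV = 31,300/29,000 = 107.9% ≤ 115%
Row: 733 falls in 730–759. Column: 107.9% falls in 100.01–109%. Rate = 6.85%.

6.85%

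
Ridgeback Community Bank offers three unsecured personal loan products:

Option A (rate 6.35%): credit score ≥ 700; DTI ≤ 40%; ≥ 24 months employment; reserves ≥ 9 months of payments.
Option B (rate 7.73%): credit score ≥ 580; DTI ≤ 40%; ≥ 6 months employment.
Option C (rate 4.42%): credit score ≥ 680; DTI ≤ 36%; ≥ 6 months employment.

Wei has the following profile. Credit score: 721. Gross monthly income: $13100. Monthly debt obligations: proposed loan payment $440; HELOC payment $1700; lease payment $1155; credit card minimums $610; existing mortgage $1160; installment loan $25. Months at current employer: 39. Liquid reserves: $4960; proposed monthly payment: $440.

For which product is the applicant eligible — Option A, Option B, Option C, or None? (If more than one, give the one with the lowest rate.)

Total debts = (440 + 1,700 + 1,155 + 610 + 1,160 + 25) = 5,090; DTI = 5,090/13,100 = 38.9%.
Reserves = 4,960/440 = 11.3 months.
Option A: score 721 ≥ 700; DTI 38.9% ≤ 40%; employment 39 ≥ 24 mo; reserves 11.3 ≥ 9 mo → qualifies.
Option B: score 721 ≥ 580; DTI 38.9% ≤ 40%; employment 39 ≥ 6 mo → qualifies.
Option C: score 721 ≥ 680; DTI 38.9% > 36%; employment 39 ≥ 6 mo → does not qualify.
Qualifying: Option A, Option B. Lowest rate is 6.35% → Option A.

Option A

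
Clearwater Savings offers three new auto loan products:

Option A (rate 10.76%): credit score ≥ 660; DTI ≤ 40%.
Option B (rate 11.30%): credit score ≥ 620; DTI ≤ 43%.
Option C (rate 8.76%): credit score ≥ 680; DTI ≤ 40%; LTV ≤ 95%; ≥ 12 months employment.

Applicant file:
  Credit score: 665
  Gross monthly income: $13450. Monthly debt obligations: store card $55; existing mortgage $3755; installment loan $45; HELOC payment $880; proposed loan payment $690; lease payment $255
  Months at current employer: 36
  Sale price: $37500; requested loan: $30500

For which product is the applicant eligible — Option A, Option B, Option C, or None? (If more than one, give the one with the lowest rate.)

Option B

Total debts = (55 + 3,755 + 45 + 880 + 690 + 255) = 5,680; DTI = 5,680/13,450 = 42.2%.
LTV = 30,500/37,500 = 81.3%.
Option A: score 665 ≥ 660; DTI 42.2% > 40% → does not qualify.
Option B: score 665 ≥ 620; DTI 42.2% ≤ 43% → qualifies.
Option C: score 665 < 680; DTI 42.2% > 40%; LTV 81.3% ≤ 95%; employment 36 ≥ 12 mo → does not qualify.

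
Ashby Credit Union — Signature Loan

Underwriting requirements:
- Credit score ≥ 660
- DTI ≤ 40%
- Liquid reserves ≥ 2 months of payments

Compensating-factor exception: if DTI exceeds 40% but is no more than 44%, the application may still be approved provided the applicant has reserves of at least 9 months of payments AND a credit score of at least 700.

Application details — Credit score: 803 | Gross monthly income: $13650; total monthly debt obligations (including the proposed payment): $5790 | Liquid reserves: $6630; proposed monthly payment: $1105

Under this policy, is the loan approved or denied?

Credit score 803 ≥ 660 (meets base)
DTI = 5,790/13,650 = 42.4% > 40% — standard DTI limit exceeded.
Reserves: 6,630 ÷ 1,105 = 6.0 months (meets 2-month minimum)
DTI 42.4% is within the 40%–44% exception band; checking compensating factors.
Override check — reserves: 6.0 mo (short of 9); score: 803 (ok).
Override conditions not both satisfied; exception does not apply.

Denied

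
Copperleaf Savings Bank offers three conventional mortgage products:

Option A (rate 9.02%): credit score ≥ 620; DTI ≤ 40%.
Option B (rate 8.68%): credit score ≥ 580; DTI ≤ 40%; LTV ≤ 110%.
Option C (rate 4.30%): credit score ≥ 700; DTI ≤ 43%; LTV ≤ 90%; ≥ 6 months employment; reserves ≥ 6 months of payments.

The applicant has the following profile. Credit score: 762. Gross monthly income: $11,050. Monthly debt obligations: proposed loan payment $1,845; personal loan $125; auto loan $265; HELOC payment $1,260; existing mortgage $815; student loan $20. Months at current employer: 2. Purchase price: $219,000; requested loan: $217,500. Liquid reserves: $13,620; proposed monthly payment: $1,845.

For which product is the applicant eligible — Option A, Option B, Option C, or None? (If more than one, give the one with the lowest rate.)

Option B

Total debts = (1,845 + 125 + 265 + 1,260 + 815 + 20) = 4,330; DTI = 4,330/11,050 = 39.2%.
LTV = 217,500/219,000 = 99.3%.
Reserves = 13,620/1,845 = 7.4 months.
Option A: score 762 ≥ 620; DTI 39.2% ≤ 40% → qualifies.
Option B: score 762 ≥ 580; DTI 39.2% ≤ 40%; LTV 99.3% ≤ 110% → qualifies.
Option C: score 762 ≥ 700; DTI 39.2% ≤ 43%; LTV 99.3% > 90%; employment 2 < 6 mo; reserves 7.4 ≥ 6 mo → does not qualify.
Qualifying: Option A, Option B. Lowest rate is 8.68% → Option B.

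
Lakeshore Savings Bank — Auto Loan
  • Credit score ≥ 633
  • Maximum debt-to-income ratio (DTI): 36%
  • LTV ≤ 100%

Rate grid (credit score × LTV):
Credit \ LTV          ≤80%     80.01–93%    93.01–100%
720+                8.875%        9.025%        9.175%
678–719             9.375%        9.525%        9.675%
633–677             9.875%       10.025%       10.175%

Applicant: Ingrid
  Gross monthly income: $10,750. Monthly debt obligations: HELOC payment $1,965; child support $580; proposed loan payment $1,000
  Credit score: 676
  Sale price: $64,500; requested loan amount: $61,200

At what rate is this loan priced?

10.175%

Credit score 676 ≥ 633; Total monthly debts = (1,965 + 580 + 1,000) = 3,545. DTI = 3,545/10,750 = 33% ≤ 36%
LTV = 61,200/64,500 = 94.9% ≤ 100%
Credit 676 → row 633–677; LTV 94.9% → column 93.01–100%. Grid cell → 10.175%.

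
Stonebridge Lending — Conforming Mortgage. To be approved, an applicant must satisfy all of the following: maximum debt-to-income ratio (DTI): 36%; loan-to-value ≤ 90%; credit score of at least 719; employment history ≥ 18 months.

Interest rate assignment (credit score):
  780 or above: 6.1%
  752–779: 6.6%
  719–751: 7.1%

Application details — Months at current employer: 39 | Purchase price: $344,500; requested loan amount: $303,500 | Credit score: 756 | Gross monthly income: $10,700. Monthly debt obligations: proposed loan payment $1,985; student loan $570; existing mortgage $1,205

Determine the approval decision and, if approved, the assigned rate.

Approved at 6.6%

Credit score 756 ≥ 719 (meets minimum)
LTV = 303,500/344,500 = 88.1% ≤ 90%
Employment 39 ≥ 18 months
Total monthly debts = (1,985 + 570 + 1,205) = 3,760. DTI: 3,760 ÷ 10,700 = 35.1%, within the 36% cap
All requirements met. Score 756 falls in the 752–779 tier → 6.6%.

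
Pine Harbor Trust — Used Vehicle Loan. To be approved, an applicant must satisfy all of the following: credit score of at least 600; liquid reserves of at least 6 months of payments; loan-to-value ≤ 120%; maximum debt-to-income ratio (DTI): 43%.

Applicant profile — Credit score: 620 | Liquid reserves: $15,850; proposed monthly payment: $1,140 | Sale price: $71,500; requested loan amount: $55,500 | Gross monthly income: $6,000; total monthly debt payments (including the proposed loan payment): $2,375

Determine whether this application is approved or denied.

Approved

Credit score 620 ≥ 600 (meets)
Reserves = 15,850/1,140 = 13.9 months ≥ 6
Loan-to-value = 55,500/71,500 = 77.6% — pass (120% max)
DTI = 2,375/6,000 = 39.6% ≤ 43%
All criteria satisfied.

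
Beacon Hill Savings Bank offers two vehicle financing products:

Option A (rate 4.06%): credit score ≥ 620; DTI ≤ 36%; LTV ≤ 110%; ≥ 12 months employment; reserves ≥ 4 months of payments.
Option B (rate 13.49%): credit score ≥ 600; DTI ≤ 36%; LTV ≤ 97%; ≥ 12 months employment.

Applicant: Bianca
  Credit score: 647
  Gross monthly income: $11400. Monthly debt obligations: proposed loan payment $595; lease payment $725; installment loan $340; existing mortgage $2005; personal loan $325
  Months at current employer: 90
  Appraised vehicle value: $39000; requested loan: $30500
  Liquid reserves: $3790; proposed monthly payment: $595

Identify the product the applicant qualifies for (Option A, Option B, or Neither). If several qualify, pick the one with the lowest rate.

Option A

Total debts = (595 + 725 + 340 + 2,005 + 325) = 3,990; DTI = 3,990/11,400 = 35%.
LTV = 30,500/39,000 = 78.2%.
Reserves = 3,790/595 = 6.4 months.
Option A: score 647 ≥ 620; DTI 35% ≤ 36%; LTV 78.2% ≤ 110%; employment 90 ≥ 12 mo; reserves 6.4 ≥ 4 mo → qualifies.
Option B: score 647 ≥ 600; DTI 35% ≤ 36%; LTV 78.2% ≤ 97%; employment 90 ≥ 12 mo → qualifies.
Qualifying: Option A, Option B. Lowest rate is 4.06% → Option A.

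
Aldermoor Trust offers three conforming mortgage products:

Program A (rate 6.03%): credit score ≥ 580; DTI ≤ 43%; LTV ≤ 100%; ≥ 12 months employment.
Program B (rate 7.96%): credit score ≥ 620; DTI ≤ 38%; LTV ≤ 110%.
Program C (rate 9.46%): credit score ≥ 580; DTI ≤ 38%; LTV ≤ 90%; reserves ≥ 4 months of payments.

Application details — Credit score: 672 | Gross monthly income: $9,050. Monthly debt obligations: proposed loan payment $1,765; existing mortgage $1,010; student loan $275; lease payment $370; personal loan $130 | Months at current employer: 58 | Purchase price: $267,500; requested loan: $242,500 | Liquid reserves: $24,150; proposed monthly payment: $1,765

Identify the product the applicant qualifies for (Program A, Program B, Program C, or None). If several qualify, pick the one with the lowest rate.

Program A

Total debts = (1,765 + 1,010 + 275 + 370 + 130) = 3,550; DTI = 3,550/9,050 = 39.2%.
LTV = 242,500/267,500 = 90.7%.
Reserves = 24,150/1,765 = 13.7 months.
Program A: score 672 ≥ 580; DTI 39.2% ≤ 43%; LTV 90.7% ≤ 100%; employment 58 ≥ 12 mo → qualifies.
Program B: score 672 ≥ 620; DTI 39.2% > 38%; LTV 90.7% ≤ 110% → does not qualify.
Program C: score 672 ≥ 580; DTI 39.2% > 38%; LTV 90.7% > 90%; reserves 13.7 ≥ 4 mo → does not qualify.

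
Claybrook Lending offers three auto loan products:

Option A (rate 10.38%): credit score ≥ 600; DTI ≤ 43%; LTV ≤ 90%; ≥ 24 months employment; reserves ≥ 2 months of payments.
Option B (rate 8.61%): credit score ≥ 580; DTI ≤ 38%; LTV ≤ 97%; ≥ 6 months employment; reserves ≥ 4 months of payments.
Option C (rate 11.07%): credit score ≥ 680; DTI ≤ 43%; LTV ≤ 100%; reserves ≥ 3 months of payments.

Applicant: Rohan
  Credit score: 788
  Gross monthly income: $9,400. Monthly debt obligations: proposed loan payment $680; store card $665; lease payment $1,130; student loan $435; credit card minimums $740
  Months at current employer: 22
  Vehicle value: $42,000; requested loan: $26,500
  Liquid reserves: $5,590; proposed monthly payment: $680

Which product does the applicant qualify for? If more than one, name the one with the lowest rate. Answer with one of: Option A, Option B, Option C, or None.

Option C

Total debts = (680 + 665 + 1,130 + 435 + 740) = 3,650; DTI = 3,650/9,400 = 38.8%.
LTV = 26,500/42,000 = 63.1%.
Reserves = 5,590/680 = 8.2 months.
Option A: score 788 ≥ 600; DTI 38.8% ≤ 43%; LTV 63.1% ≤ 90%; employment 22 < 24 mo; reserves 8.2 ≥ 2 mo → does not qualify.
Option B: score 788 ≥ 580; DTI 38.8% > 38%; LTV 63.1% ≤ 97%; employment 22 ≥ 6 mo; reserves 8.2 ≥ 4 mo → does not qualify.
Option C: score 788 ≥ 680; DTI 38.8% ≤ 43%; LTV 63.1% ≤ 100%; reserves 8.2 ≥ 3 mo → qualifies.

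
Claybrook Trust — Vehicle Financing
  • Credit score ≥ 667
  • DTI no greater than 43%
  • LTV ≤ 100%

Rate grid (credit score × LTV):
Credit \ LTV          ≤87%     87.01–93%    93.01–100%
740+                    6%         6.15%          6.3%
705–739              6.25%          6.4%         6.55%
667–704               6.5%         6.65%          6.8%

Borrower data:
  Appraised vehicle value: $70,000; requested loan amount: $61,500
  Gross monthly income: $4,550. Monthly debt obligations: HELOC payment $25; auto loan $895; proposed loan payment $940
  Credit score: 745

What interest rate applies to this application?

Credit score 745 ≥ 667; Total monthly debts = (25 + 895 + 940) = 1,860. DTI: 1,860 ÷ 4,550 = 40.9%, within the 43% cap
LTV: 61,500 ÷ 70,000 = 87.9%, within 100% cap
Credit 745 → row 740+; LTV 87.9% → column 87.01–93%. Grid cell → 6.15%.

6.15%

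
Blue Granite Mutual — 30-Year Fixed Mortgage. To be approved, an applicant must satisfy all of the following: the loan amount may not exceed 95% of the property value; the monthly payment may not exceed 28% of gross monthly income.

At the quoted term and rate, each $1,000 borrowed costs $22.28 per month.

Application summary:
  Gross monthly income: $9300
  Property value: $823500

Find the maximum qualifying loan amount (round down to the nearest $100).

Payment cap: 28% × $9,300 = $2,604/month.
At $22.28 per $1,000, that supports 2,604/22.28 × 1,000 ≈ $116,876 → $116,800.
LTV cap: 95% × $823,500 = $782,325 → $782,300.
Binding constraint: payment-to-income.

$116,800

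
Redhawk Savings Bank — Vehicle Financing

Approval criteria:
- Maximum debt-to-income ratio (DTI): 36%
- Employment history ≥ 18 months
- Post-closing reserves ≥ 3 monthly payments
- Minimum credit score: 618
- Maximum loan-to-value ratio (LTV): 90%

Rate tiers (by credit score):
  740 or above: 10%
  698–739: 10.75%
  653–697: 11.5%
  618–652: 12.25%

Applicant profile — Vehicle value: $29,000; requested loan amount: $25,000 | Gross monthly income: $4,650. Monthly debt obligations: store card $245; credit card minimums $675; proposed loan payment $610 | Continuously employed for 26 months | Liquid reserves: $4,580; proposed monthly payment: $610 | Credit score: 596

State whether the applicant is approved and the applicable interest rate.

Denied

Credit score 596 < 618 (below minimum)
LTV: 25,000 ÷ 29,000 = 86.2%, within 90% cap
Total monthly debts = (245 + 675 + 610) = 1,530. Debt-to-income = 1,530/4,650 = 32.9% — meets 36% limit
Employment 26 ≥ 18 months
Reserves: 4,580 ÷ 610 = 7.5 months (meets 3-month minimum)
Not all requirements met → denied.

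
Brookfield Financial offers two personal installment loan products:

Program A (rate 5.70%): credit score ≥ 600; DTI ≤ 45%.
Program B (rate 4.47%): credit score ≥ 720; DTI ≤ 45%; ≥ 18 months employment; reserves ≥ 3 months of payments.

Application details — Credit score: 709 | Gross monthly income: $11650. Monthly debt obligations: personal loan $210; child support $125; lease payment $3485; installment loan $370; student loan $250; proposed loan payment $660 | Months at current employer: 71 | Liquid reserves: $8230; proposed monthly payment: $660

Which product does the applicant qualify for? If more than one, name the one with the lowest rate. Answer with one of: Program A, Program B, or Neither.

Program A

Total debts = (210 + 125 + 3,485 + 370 + 250 + 660) = 5,100; DTI = 5,100/11,650 = 43.8%.
Reserves = 8,230/660 = 12.5 months.
Program A: score 709 ≥ 600; DTI 43.8% ≤ 45% → qualifies.
Program B: score 709 < 720; DTI 43.8% ≤ 45%; employment 71 ≥ 18 mo; reserves 12.5 ≥ 3 mo → does not qualify.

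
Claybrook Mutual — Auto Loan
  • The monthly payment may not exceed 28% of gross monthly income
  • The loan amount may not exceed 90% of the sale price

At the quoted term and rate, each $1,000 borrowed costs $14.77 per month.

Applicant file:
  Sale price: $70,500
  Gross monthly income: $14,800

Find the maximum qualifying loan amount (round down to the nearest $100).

$63,400

Payment cap: 28% × $14,800 = $4,144/month.
At $14.77 per $1,000, that supports 4,144/14.77 × 1,000 ≈ $280,568 → $280,500.
LTV cap: 90% × $70,500 = $63,450 → $63,400.
Binding constraint: loan-to-value.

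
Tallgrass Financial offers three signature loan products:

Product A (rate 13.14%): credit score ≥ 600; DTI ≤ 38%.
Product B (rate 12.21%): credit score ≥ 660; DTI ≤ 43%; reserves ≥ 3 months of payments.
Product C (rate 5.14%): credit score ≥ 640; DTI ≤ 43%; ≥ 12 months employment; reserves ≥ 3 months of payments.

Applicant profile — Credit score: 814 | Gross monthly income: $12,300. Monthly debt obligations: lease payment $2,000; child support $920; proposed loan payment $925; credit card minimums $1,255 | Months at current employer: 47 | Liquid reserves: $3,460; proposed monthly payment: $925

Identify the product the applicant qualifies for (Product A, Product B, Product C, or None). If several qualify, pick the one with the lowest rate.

Total debts = (2,000 + 920 + 925 + 1,255) = 5,100; DTI = 5,100/12,300 = 41.5%.
Reserves = 3,460/925 = 3.7 months.
Product A: score 814 ≥ 600; DTI 41.5% > 38% → does not qualify.
Product B: score 814 ≥ 660; DTI 41.5% ≤ 43%; reserves 3.7 ≥ 3 mo → qualifies.
Product C: score 814 ≥ 640; DTI 41.5% ≤ 43%; employment 47 ≥ 12 mo; reserves 3.7 ≥ 3 mo → qualifies.
Qualifying: Product B, Product C. Lowest rate is 5.14% → Product C.

Product C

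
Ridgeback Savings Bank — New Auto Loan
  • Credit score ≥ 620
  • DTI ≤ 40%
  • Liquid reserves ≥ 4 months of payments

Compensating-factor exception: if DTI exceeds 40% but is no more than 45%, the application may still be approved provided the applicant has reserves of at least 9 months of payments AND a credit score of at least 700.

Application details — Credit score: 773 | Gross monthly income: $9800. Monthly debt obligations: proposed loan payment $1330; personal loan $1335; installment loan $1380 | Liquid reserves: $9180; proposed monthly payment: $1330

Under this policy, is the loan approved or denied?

Credit score 773 ≥ 620 (meets base)
Total debts = (1,330 + 1,335 + 1,380) = 4,045. DTI: 4,045 ÷ 9,800 = 41.3%, over the 40% base limit.
Reserves = 9,180/1,330 = 6.9 months ≥ 4
41.3% falls in the override range (40%–45%), so the compensating-factor test applies.
Override check — reserves: 6.9 mo (short of 9); score: 773 (ok).
Override conditions not both satisfied; exception does not apply.

Denied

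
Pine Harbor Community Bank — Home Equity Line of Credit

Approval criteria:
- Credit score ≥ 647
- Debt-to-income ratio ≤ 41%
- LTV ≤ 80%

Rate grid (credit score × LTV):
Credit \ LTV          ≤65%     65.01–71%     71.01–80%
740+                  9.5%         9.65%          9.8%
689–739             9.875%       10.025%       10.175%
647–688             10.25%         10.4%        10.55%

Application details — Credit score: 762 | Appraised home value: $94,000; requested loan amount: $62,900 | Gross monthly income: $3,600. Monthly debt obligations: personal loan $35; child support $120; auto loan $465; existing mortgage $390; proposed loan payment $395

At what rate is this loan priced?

Credit score 762 ≥ 647; Total monthly debts = (35 + 120 + 465 + 390 + 395) = 1,405. DTI = 1,405/3,600 = 39% ≤ 41%
Loan-to-value = 62,900/94,000 = 66.9% — pass (80% max)
Row: 762 falls in 740+. Column: 66.9% falls in 65.01–71%. Rate = 9.65%.

9.65%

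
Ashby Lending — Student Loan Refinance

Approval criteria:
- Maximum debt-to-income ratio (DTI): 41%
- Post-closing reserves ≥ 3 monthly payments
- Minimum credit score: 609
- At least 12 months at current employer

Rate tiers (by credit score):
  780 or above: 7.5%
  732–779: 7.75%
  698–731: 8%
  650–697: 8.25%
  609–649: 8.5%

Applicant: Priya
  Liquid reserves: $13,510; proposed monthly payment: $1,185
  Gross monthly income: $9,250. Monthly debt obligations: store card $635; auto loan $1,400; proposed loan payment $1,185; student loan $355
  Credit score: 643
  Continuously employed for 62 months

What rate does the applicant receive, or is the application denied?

Approved at 8.5%

Credit score 643 ≥ 609 (meets minimum)
Total monthly debts = (635 + 1,400 + 1,185 + 355) = 3,575. DTI: 3,575 ÷ 9,250 = 38.6%, within the 41% cap
Reserves = 13,510/1,185 = 11.4 months ≥ 3
Employment 62 ≥ 12 months
All requirements met. Score 643 falls in the 609–649 tier → 8.5%.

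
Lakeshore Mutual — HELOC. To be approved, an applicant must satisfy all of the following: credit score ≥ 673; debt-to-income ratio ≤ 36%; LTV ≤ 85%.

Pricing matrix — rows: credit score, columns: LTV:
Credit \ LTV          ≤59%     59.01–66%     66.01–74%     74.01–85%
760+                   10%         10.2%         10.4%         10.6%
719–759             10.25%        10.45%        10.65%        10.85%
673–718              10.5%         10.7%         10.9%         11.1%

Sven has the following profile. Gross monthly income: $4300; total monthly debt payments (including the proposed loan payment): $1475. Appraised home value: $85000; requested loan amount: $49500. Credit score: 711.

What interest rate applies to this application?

Credit score 711 ≥ 673; Debt-to-income = 1,475/4,300 = 34.3% — meets 36% limit
LTV = 49,500/85,000 = 58.2% ≤ 85%
Row: 711 falls in 673–718. Column: 58.2% falls in ≤59%. Rate = 10.5%.

10.5%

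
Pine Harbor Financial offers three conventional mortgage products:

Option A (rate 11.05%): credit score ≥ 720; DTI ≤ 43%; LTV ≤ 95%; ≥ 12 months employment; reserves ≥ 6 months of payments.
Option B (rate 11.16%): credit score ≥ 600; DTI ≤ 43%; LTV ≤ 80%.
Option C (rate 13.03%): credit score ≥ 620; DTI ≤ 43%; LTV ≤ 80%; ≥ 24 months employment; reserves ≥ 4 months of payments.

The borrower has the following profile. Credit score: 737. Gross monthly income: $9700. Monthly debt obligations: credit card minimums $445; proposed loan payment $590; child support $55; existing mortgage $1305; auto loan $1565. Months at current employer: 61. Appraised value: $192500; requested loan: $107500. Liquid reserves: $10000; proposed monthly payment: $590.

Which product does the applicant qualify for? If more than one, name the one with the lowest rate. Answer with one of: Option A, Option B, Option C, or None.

Total debts = (445 + 590 + 55 + 1,305 + 1,565) = 3,960; DTI = 3,960/9,700 = 40.8%.
LTV = 107,500/192,500 = 55.8%.
Reserves = 10,000/590 = 16.9 months.
Option A: score 737 ≥ 720; DTI 40.8% ≤ 43%; LTV 55.8% ≤ 95%; employment 61 ≥ 12 mo; reserves 16.9 ≥ 6 mo → qualifies.
Option B: score 737 ≥ 600; DTI 40.8% ≤ 43%; LTV 55.8% ≤ 80% → qualifies.
Option C: score 737 ≥ 620; DTI 40.8% ≤ 43%; LTV 55.8% ≤ 80%; employment 61 ≥ 24 mo; reserves 16.9 ≥ 4 mo → qualifies.
Qualifying: Option A, Option B, Option C. Lowest rate is 11.05% → Option A.

Option A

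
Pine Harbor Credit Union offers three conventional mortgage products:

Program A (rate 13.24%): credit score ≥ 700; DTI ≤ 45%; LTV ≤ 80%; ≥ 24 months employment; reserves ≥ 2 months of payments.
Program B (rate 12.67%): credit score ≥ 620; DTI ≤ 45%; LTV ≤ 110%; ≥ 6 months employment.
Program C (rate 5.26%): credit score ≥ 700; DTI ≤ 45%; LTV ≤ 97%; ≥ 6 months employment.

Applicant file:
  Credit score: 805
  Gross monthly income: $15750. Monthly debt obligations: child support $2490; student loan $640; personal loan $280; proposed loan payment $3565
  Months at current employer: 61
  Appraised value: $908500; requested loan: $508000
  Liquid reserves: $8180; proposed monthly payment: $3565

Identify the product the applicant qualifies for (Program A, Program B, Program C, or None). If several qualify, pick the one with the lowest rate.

Program C

Total debts = (2,490 + 640 + 280 + 3,565) = 6,975; DTI = 6,975/15,750 = 44.3%.
LTV = 508,000/908,500 = 55.9%.
Reserves = 8,180/3,565 = 2.3 months.
Program A: score 805 ≥ 700; DTI 44.3% ≤ 45%; LTV 55.9% ≤ 80%; employment 61 ≥ 24 mo; reserves 2.3 ≥ 2 mo → qualifies.
Program B: score 805 ≥ 620; DTI 44.3% ≤ 45%; LTV 55.9% ≤ 110%; employment 61 ≥ 6 mo → qualifies.
Program C: score 805 ≥ 700; DTI 44.3% ≤ 45%; LTV 55.9% ≤ 97%; employment 61 ≥ 6 mo → qualifies.
Qualifying: Program A, Program B, Program C. Lowest rate is 5.26% → Program C.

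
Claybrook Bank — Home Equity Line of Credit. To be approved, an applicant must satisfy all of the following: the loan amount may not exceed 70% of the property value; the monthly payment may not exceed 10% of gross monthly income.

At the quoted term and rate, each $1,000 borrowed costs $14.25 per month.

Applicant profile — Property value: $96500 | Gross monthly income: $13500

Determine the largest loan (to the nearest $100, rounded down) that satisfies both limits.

Payment cap: 10% × $13,500 = $1,350/month.
At $14.25 per $1,000, that supports 1,350/14.25 × 1,000 ≈ $94,736 → $94,700.
LTV cap: 70% × $96,500 = $67,550 → $67,500.
Binding constraint: loan-to-value.

$67,500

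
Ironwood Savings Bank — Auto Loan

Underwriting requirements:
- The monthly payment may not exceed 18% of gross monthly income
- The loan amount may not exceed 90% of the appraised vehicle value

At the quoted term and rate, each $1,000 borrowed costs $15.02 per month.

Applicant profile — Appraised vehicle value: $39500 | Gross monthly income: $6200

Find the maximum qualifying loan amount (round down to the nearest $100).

$35,500

Payment cap: 18% × $6,200 = $1,116/month.
At $15.02 per $1,000, that supports 1,116/15.02 × 1,000 ≈ $74,300 → $74,300.
LTV cap: 90% × $39,500 = $35,550 → $35,500.
Binding constraint: loan-to-value.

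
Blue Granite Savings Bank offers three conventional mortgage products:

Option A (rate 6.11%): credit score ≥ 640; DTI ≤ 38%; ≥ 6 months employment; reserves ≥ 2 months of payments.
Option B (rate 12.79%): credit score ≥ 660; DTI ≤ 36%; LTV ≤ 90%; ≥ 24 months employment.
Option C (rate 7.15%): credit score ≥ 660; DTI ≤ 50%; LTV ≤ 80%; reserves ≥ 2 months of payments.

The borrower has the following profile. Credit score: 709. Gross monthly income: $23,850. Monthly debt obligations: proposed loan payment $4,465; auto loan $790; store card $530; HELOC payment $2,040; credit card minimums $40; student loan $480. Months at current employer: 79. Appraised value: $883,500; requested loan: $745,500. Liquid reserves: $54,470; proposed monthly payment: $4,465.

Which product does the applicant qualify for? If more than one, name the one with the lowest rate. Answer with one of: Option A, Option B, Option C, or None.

Total debts = (4,465 + 790 + 530 + 2,040 + 40 + 480) = 8,345; DTI = 8,345/23,850 = 35%.
LTV = 745,500/883,500 = 84.4%.
Reserves = 54,470/4,465 = 12.2 months.
Option A: score 709 ≥ 640; DTI 35% ≤ 38%; employment 79 ≥ 6 mo; reserves 12.2 ≥ 2 mo → qualifies.
Option B: score 709 ≥ 660; DTI 35% ≤ 36%; LTV 84.4% ≤ 90%; employment 79 ≥ 24 mo → qualifies.
Option C: score 709 ≥ 660; DTI 35% ≤ 50%; LTV 84.4% > 80%; reserves 12.2 ≥ 2 mo → does not qualify.
Qualifying: Option A, Option B. Lowest rate is 6.11% → Option A.

Option A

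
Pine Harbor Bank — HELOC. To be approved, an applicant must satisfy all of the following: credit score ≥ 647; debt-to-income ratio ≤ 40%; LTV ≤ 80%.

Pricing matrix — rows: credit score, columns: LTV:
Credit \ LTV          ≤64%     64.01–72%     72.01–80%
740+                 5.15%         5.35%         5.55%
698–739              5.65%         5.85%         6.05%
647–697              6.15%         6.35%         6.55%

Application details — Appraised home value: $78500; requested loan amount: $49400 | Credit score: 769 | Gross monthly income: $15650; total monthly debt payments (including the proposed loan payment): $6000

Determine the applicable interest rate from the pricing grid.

5.15%

Credit score 769 ≥ 647; Debt-to-income = 6,000/15,650 = 38.3% — meets 40% limit
LTV = 49,400/78,500 = 62.9% ≤ 80%
Credit 769 → row 740+; LTV 62.9% → column ≤64%. Grid cell → 5.15%.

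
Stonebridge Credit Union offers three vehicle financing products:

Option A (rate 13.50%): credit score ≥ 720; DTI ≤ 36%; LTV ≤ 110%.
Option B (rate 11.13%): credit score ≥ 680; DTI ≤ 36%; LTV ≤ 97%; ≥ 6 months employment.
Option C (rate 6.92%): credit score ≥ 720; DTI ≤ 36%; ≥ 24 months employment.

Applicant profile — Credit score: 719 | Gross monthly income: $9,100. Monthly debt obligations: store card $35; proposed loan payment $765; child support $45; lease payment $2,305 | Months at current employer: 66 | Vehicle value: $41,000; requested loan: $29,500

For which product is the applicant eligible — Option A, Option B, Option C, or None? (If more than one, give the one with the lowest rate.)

Option B

Total debts = (35 + 765 + 45 + 2,305) = 3,150; DTI = 3,150/9,100 = 34.6%.
LTV = 29,500/41,000 = 72%.
Option A: score 719 < 720; DTI 34.6% ≤ 36%; LTV 72% ≤ 110% → does not qualify.
Option B: score 719 ≥ 680; DTI 34.6% ≤ 36%; LTV 72% ≤ 97%; employment 66 ≥ 6 mo → qualifies.
Option C: score 719 < 720; DTI 34.6% ≤ 36%; employment 66 ≥ 24 mo → does not qualify.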